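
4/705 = 4/705 = 0.01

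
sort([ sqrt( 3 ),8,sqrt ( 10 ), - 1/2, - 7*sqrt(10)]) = [ - 7 * sqrt( 10),- 1/2,sqrt(3 ),sqrt( 10),  8]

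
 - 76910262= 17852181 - 94762443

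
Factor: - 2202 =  - 2^1*3^1 * 367^1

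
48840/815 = 59 + 151/163 = 59.93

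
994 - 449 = 545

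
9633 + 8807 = 18440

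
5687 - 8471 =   -  2784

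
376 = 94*4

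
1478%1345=133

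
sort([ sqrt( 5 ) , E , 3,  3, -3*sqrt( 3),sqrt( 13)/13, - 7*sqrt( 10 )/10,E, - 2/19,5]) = [ - 3*sqrt(3), - 7*sqrt( 10 )/10, - 2/19 , sqrt( 13 )/13,sqrt( 5 ),E, E,3, 3, 5]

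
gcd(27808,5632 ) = 352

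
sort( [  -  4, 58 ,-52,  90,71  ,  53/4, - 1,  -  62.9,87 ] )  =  [ -62.9, - 52, - 4, - 1,53/4, 58, 71,87,90]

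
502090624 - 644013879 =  - 141923255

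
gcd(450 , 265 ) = 5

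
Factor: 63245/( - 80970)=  - 2^ ( - 1)*3^ ( - 1 )*7^1*13^1*139^1*2699^( - 1 )= - 12649/16194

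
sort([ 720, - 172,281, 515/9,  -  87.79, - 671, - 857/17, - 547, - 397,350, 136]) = [ -671, - 547, - 397, - 172, - 87.79, - 857/17, 515/9,136, 281, 350,  720] 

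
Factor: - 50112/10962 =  - 32/7 = - 2^5 * 7^(- 1)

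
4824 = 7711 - 2887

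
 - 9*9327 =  - 83943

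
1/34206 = 1/34206 = 0.00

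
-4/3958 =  - 1 + 1977/1979 = - 0.00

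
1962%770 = 422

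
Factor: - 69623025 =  - 3^1*5^2 * 928307^1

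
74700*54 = 4033800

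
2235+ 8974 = 11209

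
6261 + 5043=11304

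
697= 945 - 248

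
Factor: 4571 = 7^1*653^1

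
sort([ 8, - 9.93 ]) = [  -  9.93 , 8 ] 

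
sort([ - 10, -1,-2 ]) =[ - 10,- 2,-1] 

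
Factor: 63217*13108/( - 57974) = -2^1*11^1 *29^1*41^(-1)*101^(  -  1)*113^1*821^1 = -59189174/4141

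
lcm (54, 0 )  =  0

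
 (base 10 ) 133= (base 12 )b1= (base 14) 97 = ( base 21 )67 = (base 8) 205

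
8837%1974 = 941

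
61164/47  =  61164/47 =1301.36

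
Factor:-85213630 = -2^1 *5^1 * 73^1*116731^1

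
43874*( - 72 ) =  - 3158928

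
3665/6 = 610 + 5/6 = 610.83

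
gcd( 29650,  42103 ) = 593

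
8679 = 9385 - 706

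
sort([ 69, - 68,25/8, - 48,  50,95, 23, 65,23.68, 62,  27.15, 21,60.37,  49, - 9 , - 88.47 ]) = [ - 88.47, - 68, - 48, - 9,25/8, 21, 23,  23.68, 27.15,49,50, 60.37, 62,  65,69,95]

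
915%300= 15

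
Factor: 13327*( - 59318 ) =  - 2^1*7^1*19^1*223^1*13327^1 = -790530986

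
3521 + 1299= 4820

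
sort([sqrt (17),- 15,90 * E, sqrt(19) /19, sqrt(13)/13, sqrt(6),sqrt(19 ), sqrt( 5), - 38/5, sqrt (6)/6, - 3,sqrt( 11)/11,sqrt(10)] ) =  [  -  15,-38/5, - 3, sqrt( 19)/19, sqrt( 13)/13, sqrt(11)/11, sqrt(6 ) /6, sqrt( 5),sqrt( 6 ) , sqrt(10), sqrt(17), sqrt(19 ),90*E] 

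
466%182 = 102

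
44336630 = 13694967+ 30641663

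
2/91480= 1/45740 = 0.00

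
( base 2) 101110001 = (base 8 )561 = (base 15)199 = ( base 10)369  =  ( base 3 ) 111200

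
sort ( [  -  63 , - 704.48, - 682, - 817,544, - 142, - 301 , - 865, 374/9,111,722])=[- 865 , - 817, - 704.48 ,-682, - 301,-142,-63, 374/9, 111, 544,722] 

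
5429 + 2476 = 7905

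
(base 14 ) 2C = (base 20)20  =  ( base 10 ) 40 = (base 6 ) 104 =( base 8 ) 50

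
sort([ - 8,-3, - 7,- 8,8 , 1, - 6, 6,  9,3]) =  [ - 8,-8, - 7, - 6,  -  3, 1, 3,6, 8, 9]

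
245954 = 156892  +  89062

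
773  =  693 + 80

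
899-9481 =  - 8582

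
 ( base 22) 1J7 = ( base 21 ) 216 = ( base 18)2E9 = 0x38d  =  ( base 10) 909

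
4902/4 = 2451/2=1225.50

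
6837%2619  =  1599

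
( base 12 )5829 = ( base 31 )A6T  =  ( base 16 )2661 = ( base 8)23141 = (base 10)9825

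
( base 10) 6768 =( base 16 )1A70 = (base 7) 25506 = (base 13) 3108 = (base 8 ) 15160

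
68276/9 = 68276/9 = 7586.22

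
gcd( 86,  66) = 2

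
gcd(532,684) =76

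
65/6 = 10+5/6 = 10.83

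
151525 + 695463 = 846988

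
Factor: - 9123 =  -3^1*3041^1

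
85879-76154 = 9725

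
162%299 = 162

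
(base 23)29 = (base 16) 37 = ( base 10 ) 55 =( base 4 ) 313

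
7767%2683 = 2401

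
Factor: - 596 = -2^2*149^1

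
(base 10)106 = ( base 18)5g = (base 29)3j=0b1101010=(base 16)6a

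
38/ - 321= -1+283/321 = -  0.12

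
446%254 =192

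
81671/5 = 16334 + 1/5 = 16334.20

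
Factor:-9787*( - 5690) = 55688030 = 2^1 * 5^1 * 569^1*9787^1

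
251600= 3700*68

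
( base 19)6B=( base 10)125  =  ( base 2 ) 1111101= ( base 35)3K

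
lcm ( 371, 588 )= 31164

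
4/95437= 4/95437=0.00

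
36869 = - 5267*(-7)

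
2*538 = 1076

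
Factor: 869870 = 2^1*5^1*37^1* 2351^1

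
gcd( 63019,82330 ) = 1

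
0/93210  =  0 = 0.00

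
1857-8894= -7037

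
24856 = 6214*4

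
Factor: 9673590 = 2^1 * 3^1*5^1 * 127^1 * 2539^1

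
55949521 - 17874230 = 38075291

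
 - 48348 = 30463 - 78811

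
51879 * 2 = 103758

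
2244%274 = 52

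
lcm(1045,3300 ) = 62700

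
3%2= 1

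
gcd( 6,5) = 1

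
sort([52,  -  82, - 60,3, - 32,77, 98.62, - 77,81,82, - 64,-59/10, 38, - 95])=[ - 95, - 82,-77, - 64, - 60, - 32, - 59/10,3, 38,52, 77, 81, 82,  98.62]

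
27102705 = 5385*5033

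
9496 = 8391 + 1105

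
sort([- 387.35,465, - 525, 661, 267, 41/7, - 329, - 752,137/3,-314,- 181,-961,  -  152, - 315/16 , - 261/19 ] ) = [ - 961,  -  752 , - 525,-387.35, - 329,-314 ,  -  181,- 152, - 315/16, - 261/19 , 41/7,137/3,267, 465, 661]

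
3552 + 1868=5420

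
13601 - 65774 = - 52173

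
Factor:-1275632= - 2^4 * 61^1 * 1307^1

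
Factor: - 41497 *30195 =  - 1253001915 =- 3^2  *5^1*11^1*17^1*61^1*2441^1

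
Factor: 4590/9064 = 2295/4532 = 2^ ( - 2)*3^3*5^1*11^ ( - 1 )*17^1 * 103^( - 1 ) 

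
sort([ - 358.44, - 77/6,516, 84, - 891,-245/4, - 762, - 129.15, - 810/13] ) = [-891, - 762,  -  358.44,-129.15,-810/13, - 245/4,  -  77/6, 84,516 ] 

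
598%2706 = 598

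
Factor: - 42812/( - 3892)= 11^1 = 11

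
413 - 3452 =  - 3039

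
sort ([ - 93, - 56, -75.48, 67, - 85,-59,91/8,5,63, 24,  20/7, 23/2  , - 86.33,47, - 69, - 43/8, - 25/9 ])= [ - 93,  -  86.33, - 85, - 75.48  , - 69, - 59,  -  56, - 43/8, - 25/9 , 20/7,5,91/8,23/2,24,47,63,67]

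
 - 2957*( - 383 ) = 1132531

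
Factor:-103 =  - 103^1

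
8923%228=31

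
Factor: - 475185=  - 3^1*5^1*79^1*401^1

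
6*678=4068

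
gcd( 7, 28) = 7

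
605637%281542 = 42553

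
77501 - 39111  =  38390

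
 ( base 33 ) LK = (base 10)713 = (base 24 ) 15h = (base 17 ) 27g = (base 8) 1311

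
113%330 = 113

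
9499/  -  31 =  - 9499/31 = - 306.42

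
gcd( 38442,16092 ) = 894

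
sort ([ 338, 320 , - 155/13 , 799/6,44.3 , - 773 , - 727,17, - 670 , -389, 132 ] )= [ - 773,-727, - 670, - 389, - 155/13 , 17, 44.3,132, 799/6,320,338]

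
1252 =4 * 313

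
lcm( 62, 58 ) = 1798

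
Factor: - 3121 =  - 3121^1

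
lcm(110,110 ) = 110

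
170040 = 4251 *40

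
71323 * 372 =26532156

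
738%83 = 74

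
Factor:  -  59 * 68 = -2^2*17^1*59^1 = -  4012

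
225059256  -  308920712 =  - 83861456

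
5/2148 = 5/2148 = 0.00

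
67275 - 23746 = 43529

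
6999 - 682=6317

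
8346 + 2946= 11292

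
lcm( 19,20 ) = 380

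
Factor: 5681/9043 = 13^1*19^1  *  23^1*9043^( - 1)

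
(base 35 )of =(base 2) 1101010111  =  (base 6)3543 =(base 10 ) 855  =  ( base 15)3C0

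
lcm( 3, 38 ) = 114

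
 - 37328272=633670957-670999229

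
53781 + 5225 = 59006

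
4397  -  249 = 4148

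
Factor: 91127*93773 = 8545252171= 79^1 * 1187^1 * 91127^1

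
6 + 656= 662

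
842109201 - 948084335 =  - 105975134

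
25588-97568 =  - 71980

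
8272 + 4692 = 12964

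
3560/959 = 3  +  683/959= 3.71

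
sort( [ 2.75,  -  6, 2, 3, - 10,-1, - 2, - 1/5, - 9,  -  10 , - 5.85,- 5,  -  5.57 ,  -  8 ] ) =[ - 10,-10, - 9, - 8,-6 , - 5.85, - 5.57,- 5, - 2, -1, - 1/5, 2, 2.75, 3]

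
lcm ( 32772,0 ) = 0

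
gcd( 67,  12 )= 1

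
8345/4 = 2086 + 1/4=2086.25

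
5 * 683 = 3415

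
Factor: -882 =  - 2^1*3^2*7^2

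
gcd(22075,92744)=1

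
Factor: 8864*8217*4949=2^5*3^2*7^2*11^1 * 83^1*101^1*277^1  =  360462830112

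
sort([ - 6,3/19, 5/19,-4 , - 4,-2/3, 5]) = [-6, - 4,  -  4, - 2/3, 3/19, 5/19,5]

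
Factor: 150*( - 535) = -2^1 *3^1*5^3 *107^1  =  - 80250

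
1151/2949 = 1151/2949 = 0.39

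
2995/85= 35 + 4/17 = 35.24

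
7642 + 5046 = 12688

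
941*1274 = 1198834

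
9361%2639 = 1444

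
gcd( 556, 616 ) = 4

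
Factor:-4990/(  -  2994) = 3^( - 1)* 5^1 = 5/3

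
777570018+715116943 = 1492686961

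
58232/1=58232=58232.00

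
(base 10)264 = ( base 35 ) 7J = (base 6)1120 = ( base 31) 8G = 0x108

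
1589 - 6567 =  - 4978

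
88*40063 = 3525544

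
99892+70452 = 170344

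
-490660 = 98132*(-5)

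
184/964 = 46/241 = 0.19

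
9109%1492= 157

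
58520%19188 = 956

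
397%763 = 397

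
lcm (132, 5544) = 5544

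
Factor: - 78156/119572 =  - 3^2*13^1* 179^( - 1) = - 117/179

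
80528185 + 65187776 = 145715961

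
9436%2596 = 1648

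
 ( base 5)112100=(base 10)4025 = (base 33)3MW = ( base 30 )4e5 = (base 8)7671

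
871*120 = 104520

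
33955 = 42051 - 8096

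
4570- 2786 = 1784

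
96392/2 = 48196=48196.00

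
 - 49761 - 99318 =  - 149079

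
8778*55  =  482790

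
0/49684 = 0 = 0.00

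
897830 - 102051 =795779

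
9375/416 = 9375/416=22.54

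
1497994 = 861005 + 636989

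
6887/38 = 6887/38  =  181.24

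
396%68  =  56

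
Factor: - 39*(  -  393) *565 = 8659755=   3^2*5^1 * 13^1 * 113^1*131^1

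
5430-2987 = 2443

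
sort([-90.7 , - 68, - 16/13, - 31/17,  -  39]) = [ - 90.7, - 68,-39, - 31/17 , - 16/13]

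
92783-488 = 92295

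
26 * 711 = 18486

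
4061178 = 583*6966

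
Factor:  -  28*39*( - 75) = 81900 = 2^2 * 3^2 * 5^2*7^1*13^1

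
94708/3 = 94708/3= 31569.33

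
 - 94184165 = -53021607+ - 41162558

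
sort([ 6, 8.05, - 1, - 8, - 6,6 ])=[ - 8, -6,-1,6, 6 , 8.05 ] 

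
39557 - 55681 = - 16124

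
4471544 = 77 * 58072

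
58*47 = 2726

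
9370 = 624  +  8746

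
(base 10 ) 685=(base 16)2ad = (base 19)1H1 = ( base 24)14d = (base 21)1bd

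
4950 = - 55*(-90 )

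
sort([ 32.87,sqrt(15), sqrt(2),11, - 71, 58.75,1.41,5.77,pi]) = [-71,1.41,sqrt (2),pi,sqrt(15 ),5.77, 11, 32.87,58.75 ]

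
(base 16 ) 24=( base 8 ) 44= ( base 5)121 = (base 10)36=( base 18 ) 20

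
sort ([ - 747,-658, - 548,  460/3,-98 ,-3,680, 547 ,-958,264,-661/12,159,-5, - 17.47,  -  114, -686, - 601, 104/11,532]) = [ - 958,-747,-686,-658 ,  -  601 , - 548, - 114 ,  -  98, - 661/12,  -  17.47, - 5, -3,104/11, 460/3 , 159,264, 532,547 , 680]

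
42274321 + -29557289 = 12717032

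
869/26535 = 869/26535 = 0.03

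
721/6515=721/6515 = 0.11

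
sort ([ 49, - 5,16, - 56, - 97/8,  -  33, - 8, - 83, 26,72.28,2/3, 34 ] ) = [ - 83, - 56, - 33, - 97/8, - 8, - 5,2/3,16, 26,34, 49, 72.28 ] 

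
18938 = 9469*2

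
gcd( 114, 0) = 114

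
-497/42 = -71/6  =  - 11.83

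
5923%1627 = 1042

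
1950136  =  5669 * 344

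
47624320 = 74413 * 640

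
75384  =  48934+26450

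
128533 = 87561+40972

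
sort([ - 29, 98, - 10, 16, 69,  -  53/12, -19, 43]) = [ -29, - 19,-10,  -  53/12, 16, 43, 69,98]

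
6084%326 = 216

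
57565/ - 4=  - 57565/4= - 14391.25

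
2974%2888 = 86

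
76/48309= 76/48309 = 0.00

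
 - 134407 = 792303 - 926710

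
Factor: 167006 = 2^1*7^1*79^1*151^1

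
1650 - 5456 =-3806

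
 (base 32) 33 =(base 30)39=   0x63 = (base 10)99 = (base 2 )1100011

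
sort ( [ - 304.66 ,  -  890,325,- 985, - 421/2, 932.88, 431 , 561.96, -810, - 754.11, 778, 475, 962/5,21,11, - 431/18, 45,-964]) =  [-985, - 964, - 890, -810,-754.11, - 304.66, - 421/2,- 431/18,11, 21, 45, 962/5,  325,431  ,  475,561.96, 778 , 932.88 ] 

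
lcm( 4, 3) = 12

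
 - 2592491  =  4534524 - 7127015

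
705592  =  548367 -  - 157225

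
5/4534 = 5/4534 = 0.00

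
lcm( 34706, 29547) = 2186478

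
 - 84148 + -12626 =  - 96774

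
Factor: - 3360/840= - 2^2 = -4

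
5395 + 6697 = 12092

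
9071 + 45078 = 54149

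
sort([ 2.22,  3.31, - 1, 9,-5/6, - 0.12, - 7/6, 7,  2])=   [- 7/6, - 1,  -  5/6, - 0.12,2, 2.22,3.31,7, 9]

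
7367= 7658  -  291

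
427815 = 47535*9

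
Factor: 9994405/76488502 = 2^(-1)*5^1 * 653^(  -  1) * 58567^( - 1)*1998881^1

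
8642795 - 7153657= 1489138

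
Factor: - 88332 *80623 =  -  7121590836 = - 2^2*3^1 * 17^1*37^1*433^1*2179^1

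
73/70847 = 73/70847 = 0.00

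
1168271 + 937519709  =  938687980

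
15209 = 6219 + 8990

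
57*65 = 3705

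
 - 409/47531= - 409/47531 = - 0.01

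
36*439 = 15804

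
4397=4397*1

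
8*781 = 6248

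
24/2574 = 4/429 = 0.01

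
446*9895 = 4413170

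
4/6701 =4/6701=0.00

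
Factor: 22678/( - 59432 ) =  - 2^( - 2)*19^( - 1 )*29^1 = - 29/76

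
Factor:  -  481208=  -  2^3*7^1*13^1 * 661^1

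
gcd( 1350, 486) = 54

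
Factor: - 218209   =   - 31^1 * 7039^1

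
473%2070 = 473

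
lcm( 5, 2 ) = 10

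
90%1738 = 90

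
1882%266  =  20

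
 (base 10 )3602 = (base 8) 7022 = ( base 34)33W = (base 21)83B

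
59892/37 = 1618 + 26/37=1618.70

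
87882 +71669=159551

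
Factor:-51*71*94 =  - 340374 = - 2^1*3^1*17^1*47^1*71^1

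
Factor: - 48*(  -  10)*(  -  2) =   -  960 = - 2^6*3^1*5^1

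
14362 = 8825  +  5537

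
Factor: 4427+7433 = 2^2*5^1*593^1= 11860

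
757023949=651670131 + 105353818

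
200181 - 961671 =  - 761490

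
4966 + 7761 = 12727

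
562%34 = 18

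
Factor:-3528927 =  - 3^4* 19^1*2293^1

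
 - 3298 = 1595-4893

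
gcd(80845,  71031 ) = 1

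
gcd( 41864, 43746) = 2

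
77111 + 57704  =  134815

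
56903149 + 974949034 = 1031852183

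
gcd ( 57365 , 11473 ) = 11473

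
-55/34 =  - 2+13/34 = -1.62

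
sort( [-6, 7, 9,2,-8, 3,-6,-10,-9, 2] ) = [  -  10,  -  9,-8, - 6, - 6, 2, 2, 3, 7, 9]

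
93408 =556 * 168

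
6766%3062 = 642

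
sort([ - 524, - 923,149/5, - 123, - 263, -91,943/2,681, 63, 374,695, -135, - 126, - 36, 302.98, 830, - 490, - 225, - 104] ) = [-923, - 524, - 490, -263, - 225, - 135, - 126 , - 123 ,-104 ,  -  91, - 36,149/5,63,302.98,374,943/2,681,695,830] 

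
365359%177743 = 9873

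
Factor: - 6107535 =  - 3^3*5^1*7^1*  23^1*281^1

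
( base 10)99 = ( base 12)83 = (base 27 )3i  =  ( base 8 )143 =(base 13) 78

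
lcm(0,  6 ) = 0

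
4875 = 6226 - 1351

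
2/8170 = 1/4085 = 0.00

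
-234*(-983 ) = 230022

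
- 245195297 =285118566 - 530313863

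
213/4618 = 213/4618 = 0.05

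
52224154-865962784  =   - 813738630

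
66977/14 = 4784 + 1/14 = 4784.07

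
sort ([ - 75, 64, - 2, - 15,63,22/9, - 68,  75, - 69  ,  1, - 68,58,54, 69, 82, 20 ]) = [-75, - 69, - 68, - 68, - 15, - 2,1,22/9,20,54, 58,63, 64, 69,75,82 ]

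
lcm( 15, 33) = 165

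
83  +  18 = 101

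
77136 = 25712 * 3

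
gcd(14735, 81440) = 5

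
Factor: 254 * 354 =2^2*3^1*59^1*127^1 = 89916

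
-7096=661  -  7757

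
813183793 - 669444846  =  143738947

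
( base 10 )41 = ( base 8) 51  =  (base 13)32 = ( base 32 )19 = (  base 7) 56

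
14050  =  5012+9038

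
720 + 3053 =3773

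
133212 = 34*3918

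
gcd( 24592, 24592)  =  24592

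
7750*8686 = 67316500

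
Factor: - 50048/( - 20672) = 46/19 = 2^1  *19^( - 1 ) * 23^1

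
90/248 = 45/124 = 0.36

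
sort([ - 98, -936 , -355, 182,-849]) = [  -  936,  -  849, - 355 , - 98, 182 ] 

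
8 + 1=9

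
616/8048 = 77/1006  =  0.08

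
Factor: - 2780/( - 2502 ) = 10/9 = 2^1 * 3^( - 2 )*5^1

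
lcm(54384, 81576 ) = 163152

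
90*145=13050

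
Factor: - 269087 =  - 7^1*13^1*2957^1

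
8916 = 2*4458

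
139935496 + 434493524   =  574429020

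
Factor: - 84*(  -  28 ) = 2^4*3^1 *7^2 = 2352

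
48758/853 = 57 + 137/853 = 57.16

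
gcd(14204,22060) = 4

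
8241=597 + 7644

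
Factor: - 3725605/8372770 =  - 745121/1674554 = - 2^( - 1 )*7^(  -  1) * 13^2*4409^1*119611^ (-1 ) 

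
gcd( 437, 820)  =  1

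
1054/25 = 42 + 4/25 = 42.16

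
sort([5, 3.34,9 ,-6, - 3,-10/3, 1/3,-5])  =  [-6,-5, - 10/3,-3 , 1/3 , 3.34,5,9] 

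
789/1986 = 263/662 = 0.40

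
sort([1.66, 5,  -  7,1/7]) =[ - 7,  1/7, 1.66, 5] 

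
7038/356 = 19 + 137/178= 19.77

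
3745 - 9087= -5342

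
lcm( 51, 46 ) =2346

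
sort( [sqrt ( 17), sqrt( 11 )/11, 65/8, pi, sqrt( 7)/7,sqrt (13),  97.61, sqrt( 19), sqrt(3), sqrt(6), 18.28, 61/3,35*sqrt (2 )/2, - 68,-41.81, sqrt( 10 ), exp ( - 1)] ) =[-68 ,-41.81, sqrt ( 11)/11, exp( - 1 ), sqrt(7 ) /7,sqrt(3) , sqrt( 6),pi,sqrt(10),sqrt( 13), sqrt (17 ),sqrt(19 ),  65/8, 18.28,61/3 , 35*sqrt (2)/2,97.61]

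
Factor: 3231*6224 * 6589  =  132503103216 = 2^4*3^2 * 11^1*359^1*389^1 * 599^1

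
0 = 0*6773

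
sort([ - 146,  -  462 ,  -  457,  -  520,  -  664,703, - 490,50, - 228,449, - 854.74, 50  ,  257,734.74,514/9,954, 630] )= [ - 854.74, - 664, - 520,  -  490,  -  462,-457,  -  228, - 146, 50,50,514/9,257,449,630, 703, 734.74,  954 ]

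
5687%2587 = 513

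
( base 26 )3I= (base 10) 96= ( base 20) 4g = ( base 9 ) 116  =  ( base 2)1100000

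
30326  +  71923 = 102249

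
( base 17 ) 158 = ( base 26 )EI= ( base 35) AW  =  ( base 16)17E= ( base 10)382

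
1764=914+850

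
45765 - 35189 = 10576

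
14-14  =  0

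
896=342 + 554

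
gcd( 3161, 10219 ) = 1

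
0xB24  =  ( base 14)107a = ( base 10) 2852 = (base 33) 2KE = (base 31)2u0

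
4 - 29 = -25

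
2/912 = 1/456 = 0.00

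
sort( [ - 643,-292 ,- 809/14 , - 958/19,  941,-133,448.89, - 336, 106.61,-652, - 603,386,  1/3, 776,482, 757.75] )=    [-652, - 643,-603, - 336, - 292 ,-133, - 809/14, - 958/19, 1/3, 106.61, 386,448.89,482, 757.75,  776, 941]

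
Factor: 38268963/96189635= 3^3*5^( - 1)*199^ ( - 1)*277^(-1 )*349^( - 1 )*1417369^1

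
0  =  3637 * 0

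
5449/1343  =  5449/1343 =4.06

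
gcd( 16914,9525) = 3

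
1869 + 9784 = 11653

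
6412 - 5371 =1041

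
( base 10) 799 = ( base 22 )1e7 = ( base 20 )1jj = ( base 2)1100011111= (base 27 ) 12G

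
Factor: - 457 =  - 457^1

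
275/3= 91 + 2/3 = 91.67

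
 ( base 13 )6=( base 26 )6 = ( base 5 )11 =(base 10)6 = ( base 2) 110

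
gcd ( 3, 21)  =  3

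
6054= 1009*6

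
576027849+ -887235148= - 311207299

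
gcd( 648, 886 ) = 2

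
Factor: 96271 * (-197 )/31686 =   -  2^( -1 )*3^ (  -  1 )*7^1*17^1*197^1*  809^1*5281^( - 1) = - 18965387/31686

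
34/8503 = 34/8503 = 0.00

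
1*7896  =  7896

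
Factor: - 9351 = -3^2*1039^1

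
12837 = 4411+8426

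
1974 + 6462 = 8436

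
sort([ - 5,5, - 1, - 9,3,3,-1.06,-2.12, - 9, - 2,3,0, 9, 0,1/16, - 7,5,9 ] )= [ - 9, -9,  -  7, - 5, - 2.12, -2 , - 1.06,- 1,0,0, 1/16,3 , 3, 3,5, 5,9, 9]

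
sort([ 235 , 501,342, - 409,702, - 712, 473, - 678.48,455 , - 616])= [-712, - 678.48,-616, - 409 , 235,342, 455,  473,501, 702] 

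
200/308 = 50/77 = 0.65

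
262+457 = 719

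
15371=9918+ 5453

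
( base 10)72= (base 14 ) 52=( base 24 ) 30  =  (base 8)110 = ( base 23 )33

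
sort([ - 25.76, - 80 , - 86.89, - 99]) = [ - 99, - 86.89, - 80 , - 25.76 ]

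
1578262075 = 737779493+840482582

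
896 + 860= 1756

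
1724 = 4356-2632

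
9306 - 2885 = 6421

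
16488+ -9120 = 7368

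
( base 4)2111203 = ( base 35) 7sg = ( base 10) 9571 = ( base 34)89H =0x2563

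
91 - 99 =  - 8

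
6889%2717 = 1455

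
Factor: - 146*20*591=- 2^3*3^1*5^1*73^1* 197^1 = - 1725720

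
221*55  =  12155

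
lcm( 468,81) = 4212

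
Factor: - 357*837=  - 298809=- 3^4 * 7^1*17^1*31^1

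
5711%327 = 152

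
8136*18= 146448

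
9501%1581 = 15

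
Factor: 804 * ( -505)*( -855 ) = 347147100 = 2^2*3^3*5^2*19^1*67^1*101^1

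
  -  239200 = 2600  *( - 92 ) 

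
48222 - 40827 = 7395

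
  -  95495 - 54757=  - 150252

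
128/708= 32/177= 0.18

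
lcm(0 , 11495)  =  0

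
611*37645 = 23001095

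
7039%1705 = 219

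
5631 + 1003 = 6634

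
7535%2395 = 350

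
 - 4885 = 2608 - 7493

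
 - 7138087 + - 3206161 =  - 10344248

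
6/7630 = 3/3815 = 0.00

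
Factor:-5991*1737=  - 10406367  =  - 3^3*193^1*1997^1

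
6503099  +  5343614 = 11846713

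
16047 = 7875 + 8172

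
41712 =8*5214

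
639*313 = 200007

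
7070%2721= 1628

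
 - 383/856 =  - 1 + 473/856 = - 0.45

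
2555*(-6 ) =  - 15330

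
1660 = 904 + 756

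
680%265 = 150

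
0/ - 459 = 0/1 = - 0.00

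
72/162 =4/9 =0.44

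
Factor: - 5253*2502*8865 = -2^1*3^5*5^1*17^1*103^1*139^1*197^1=- 116512748190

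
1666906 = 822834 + 844072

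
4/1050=2/525   =  0.00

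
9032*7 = 63224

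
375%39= 24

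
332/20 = 83/5=16.60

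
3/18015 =1/6005 = 0.00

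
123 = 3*41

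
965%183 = 50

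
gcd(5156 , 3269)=1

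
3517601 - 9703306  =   - 6185705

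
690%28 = 18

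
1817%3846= 1817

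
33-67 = -34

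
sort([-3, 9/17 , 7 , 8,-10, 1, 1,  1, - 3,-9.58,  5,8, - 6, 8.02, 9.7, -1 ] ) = [ -10,-9.58 ,-6, - 3 ,-3,  -  1 , 9/17, 1,1, 1, 5,7, 8, 8, 8.02, 9.7]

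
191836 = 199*964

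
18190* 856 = 15570640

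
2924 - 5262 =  - 2338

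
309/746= 309/746 = 0.41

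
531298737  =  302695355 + 228603382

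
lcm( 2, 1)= 2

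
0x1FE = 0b111111110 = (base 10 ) 510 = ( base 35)EK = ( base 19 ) 17G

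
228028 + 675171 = 903199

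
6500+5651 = 12151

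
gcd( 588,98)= 98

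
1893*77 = 145761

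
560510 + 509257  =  1069767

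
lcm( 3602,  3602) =3602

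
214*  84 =17976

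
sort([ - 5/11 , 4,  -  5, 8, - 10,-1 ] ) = [-10, - 5, - 1, - 5/11, 4,8] 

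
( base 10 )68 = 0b1000100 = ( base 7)125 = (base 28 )2C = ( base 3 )2112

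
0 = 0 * 8439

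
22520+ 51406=73926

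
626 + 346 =972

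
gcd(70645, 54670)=355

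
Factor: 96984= 2^3*3^3 * 449^1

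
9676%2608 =1852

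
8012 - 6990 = 1022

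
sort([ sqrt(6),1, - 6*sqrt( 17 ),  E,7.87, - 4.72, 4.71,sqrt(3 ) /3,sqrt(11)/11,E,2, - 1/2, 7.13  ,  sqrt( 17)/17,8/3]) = [ - 6*sqrt ( 17), - 4.72, - 1/2, sqrt(17 ) /17,sqrt(11)/11,sqrt(3 ) /3, 1,2,sqrt( 6 ),8/3,E,E,4.71, 7.13,7.87 ] 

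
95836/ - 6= - 47918/3=- 15972.67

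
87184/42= 2075 +17/21= 2075.81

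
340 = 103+237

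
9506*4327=41132462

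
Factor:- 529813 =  - 529813^1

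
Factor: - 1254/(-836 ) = 3/2 = 2^ ( - 1 )*3^1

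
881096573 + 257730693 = 1138827266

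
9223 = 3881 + 5342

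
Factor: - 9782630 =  - 2^1*5^1 * 11^1 * 13^1*6841^1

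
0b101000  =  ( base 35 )15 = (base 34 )16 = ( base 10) 40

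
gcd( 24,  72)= 24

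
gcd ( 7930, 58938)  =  2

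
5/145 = 1/29 =0.03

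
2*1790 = 3580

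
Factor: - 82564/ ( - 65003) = 2^2*20641^1*65003^( - 1 ) 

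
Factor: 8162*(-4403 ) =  - 35937286 = -2^1*7^2*11^1*17^1*37^1*53^1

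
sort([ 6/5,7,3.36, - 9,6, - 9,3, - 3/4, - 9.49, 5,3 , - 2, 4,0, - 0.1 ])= [ - 9.49,-9, - 9, - 2,-3/4, - 0.1,0,6/5,3,3,3.36, 4,5,  6,7] 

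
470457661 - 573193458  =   - 102735797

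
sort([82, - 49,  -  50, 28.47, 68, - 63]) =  [ - 63, - 50,-49, 28.47, 68 , 82]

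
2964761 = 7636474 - 4671713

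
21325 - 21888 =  - 563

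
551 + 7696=8247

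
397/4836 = 397/4836  =  0.08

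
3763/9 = 3763/9 = 418.11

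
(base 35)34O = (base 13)1994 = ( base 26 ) 5hh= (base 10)3839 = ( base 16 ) EFF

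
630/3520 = 63/352 = 0.18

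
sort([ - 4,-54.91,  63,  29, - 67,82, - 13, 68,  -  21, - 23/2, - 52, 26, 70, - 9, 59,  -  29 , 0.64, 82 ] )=[ - 67 , - 54.91,-52, - 29 , - 21, - 13, - 23/2, - 9, -4, 0.64 , 26,  29, 59,63,68,70, 82, 82]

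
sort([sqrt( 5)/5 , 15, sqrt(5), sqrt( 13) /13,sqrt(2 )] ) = [sqrt( 13 )/13, sqrt( 5)/5, sqrt( 2), sqrt ( 5),  15 ]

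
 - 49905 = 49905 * ( - 1)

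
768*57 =43776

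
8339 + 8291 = 16630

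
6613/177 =6613/177 = 37.36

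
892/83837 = 892/83837= 0.01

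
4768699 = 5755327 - 986628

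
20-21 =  - 1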